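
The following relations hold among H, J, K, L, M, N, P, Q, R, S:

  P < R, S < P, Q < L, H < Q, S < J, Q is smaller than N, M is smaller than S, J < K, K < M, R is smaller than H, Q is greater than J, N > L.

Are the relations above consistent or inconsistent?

We have S < J stated directly, yet also J < K < M < S by chaining the others — so J < S. Contradiction.

inconsistent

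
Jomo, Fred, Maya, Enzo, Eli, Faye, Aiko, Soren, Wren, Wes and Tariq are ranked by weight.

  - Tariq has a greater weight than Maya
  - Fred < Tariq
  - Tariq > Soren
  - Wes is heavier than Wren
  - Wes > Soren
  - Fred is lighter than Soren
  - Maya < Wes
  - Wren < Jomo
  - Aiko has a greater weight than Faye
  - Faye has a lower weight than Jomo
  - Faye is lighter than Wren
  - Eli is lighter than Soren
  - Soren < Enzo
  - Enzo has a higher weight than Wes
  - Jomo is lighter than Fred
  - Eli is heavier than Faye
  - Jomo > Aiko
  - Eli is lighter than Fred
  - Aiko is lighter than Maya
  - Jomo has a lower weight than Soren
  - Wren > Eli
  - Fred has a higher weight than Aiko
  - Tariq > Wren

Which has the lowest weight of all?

Eli is not least since Faye < Eli; Aiko is not least since Faye < Aiko; Wren is not least since Eli < Wren; Maya is not least since Aiko < Maya; Jomo is not least since Faye < Jomo; Fred is not least since Eli < Fred; Soren is not least since Jomo < Soren; Wes is not least since Maya < Wes; Tariq is not least since Maya < Tariq; Enzo is not least since Soren < Enzo.
Only Faye has nothing below it, so Faye is the lowest weight.

Faye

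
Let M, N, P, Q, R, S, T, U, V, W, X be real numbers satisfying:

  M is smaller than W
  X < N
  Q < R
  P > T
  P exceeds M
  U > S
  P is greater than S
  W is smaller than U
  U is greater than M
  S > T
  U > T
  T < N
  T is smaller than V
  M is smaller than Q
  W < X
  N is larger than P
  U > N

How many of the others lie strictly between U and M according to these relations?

The relations place M below U. An element lies strictly between them when it is forced above M and also forced below U.
Above M: {W, X, P, N, Q, R}. Below U: {T, W, X, S, P, N}.
Intersection: {W, X, P, N} — 4.

4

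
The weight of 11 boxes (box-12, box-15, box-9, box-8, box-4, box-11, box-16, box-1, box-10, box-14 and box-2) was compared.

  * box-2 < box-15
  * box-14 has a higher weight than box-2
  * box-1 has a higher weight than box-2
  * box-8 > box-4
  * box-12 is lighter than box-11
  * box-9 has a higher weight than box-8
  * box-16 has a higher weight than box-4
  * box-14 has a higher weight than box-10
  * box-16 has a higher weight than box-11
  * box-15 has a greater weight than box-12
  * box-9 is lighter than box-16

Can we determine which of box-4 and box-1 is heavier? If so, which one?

undetermined

Following every chain through box-4: above box-4 we get box-8, box-9, box-16.
box-1 is not reached, and no chain runs the other way from box-1 to box-4.
So the given relations leave the order of box-4 and box-1 undetermined.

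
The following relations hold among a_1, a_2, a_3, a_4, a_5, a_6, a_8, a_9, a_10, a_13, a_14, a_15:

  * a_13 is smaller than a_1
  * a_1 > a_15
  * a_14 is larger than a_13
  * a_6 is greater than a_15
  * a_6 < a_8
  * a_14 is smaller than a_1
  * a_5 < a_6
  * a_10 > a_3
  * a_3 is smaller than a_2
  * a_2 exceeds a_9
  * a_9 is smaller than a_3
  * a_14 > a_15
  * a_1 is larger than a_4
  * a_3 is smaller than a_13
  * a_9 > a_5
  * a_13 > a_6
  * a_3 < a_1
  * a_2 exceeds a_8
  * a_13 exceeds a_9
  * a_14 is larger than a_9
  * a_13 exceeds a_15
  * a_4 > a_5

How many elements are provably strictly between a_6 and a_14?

The relations place a_6 below a_14. An element lies strictly between them when it is forced above a_6 and also forced below a_14.
Above a_6: {a_8, a_13, a_2, a_1}. Below a_14: {a_5, a_9, a_15, a_3, a_13}.
Intersection: {a_13} — 1.

1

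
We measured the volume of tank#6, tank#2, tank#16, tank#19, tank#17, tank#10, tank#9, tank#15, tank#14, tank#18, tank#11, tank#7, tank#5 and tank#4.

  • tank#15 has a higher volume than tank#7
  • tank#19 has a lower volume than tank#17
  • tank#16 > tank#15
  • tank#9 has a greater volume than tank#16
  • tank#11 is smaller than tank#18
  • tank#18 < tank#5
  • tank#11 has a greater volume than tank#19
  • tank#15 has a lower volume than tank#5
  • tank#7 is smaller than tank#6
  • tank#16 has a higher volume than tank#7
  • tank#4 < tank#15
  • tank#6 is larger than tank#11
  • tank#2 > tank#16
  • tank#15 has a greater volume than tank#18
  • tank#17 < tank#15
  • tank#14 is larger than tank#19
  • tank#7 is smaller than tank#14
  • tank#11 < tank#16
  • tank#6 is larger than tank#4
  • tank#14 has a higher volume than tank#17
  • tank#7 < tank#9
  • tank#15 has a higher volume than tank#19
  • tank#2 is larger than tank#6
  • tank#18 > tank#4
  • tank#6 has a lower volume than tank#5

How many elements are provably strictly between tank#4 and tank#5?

The relations place tank#4 below tank#5. An element lies strictly between them when it is forced above tank#4 and also forced below tank#5.
Above tank#4: {tank#18, tank#15, tank#6, tank#16, tank#2, tank#9}. Below tank#5: {tank#7, tank#19, tank#11, tank#17, tank#18, tank#15, tank#6}.
Intersection: {tank#18, tank#15, tank#6} — 3.

3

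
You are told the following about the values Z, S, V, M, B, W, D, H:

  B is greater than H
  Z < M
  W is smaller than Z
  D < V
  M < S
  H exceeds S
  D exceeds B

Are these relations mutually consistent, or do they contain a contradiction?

consistent

The single ordering W < Z < M < S < H < B < D < V satisfies every listed relation, so no contradiction arises.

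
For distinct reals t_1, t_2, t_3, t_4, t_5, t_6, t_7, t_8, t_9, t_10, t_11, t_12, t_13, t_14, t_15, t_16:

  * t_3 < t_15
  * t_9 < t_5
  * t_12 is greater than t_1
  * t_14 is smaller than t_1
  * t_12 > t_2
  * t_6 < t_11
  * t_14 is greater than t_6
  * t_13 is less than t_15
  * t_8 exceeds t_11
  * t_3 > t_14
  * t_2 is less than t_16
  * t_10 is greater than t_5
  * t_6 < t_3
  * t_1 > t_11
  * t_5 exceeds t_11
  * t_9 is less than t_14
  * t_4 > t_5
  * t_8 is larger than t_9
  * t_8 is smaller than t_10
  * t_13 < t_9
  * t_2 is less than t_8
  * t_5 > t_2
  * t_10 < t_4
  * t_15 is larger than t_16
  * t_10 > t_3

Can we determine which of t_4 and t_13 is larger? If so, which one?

t_4

Chaining the given relations: t_13 < t_9 < t_14 < t_3 < t_10 < t_4.
So t_4 is larger.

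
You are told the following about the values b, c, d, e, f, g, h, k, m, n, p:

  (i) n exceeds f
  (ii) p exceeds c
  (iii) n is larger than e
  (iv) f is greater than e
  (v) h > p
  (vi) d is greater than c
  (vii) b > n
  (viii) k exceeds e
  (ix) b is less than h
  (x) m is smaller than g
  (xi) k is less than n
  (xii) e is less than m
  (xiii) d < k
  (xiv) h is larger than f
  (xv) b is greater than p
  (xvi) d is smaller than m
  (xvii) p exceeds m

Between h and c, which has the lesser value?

c

Link the given pairs in sequence: c < d; d < m; m < p; p < b; b < h.
Together: c < d < m < p < b < h.
So c < h; c is the smaller of the two.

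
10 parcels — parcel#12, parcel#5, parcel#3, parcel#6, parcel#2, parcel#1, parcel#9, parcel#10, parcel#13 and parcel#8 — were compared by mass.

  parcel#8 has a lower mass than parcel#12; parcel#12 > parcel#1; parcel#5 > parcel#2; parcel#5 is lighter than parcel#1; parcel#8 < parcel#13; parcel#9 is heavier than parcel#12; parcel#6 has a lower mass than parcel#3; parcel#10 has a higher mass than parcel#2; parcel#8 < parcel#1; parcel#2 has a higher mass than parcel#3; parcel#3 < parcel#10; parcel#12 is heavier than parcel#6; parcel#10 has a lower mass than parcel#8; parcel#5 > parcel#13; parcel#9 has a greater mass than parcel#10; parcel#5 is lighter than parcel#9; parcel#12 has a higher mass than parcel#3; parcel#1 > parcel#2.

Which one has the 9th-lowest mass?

parcel#12

The consecutive relations fix a unique order: parcel#6 < parcel#3 < parcel#2 < parcel#10 < parcel#8 < parcel#13 < parcel#5 < parcel#1 < parcel#12 < parcel#9.
Counting 9 from the smallest end gives parcel#12.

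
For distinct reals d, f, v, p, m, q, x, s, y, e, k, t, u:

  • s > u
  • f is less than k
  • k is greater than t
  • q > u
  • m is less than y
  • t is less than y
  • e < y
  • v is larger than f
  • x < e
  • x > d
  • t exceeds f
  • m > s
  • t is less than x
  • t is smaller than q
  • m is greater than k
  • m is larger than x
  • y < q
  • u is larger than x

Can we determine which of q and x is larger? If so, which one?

q

Link the given pairs in sequence: x < u; u < s; s < m; m < y; y < q.
Chaining these gives x < u < s < m < y < q.
So q is larger.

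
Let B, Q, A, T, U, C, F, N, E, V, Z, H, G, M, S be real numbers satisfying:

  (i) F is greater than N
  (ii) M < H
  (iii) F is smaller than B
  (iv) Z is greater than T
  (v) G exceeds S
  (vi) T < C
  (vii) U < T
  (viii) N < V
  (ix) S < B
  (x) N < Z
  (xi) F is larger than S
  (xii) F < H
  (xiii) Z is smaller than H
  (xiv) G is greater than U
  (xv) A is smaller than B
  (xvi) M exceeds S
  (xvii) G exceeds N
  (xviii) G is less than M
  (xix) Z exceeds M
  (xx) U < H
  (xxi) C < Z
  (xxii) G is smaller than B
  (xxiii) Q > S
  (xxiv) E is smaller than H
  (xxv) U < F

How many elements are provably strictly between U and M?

1

Chaining upward from U reaches: T, F, G, C, B, Z, H.
Chaining downward from M reaches: N, S, G.
Strictly between U and M are those in both lists: G — 1 element.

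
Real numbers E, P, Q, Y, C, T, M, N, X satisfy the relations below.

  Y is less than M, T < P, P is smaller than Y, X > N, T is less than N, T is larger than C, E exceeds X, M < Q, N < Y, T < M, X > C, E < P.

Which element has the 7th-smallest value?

The consecutive relations fix a unique order: C < T < N < X < E < P < Y < M < Q.
The 7th smallest is Y.

Y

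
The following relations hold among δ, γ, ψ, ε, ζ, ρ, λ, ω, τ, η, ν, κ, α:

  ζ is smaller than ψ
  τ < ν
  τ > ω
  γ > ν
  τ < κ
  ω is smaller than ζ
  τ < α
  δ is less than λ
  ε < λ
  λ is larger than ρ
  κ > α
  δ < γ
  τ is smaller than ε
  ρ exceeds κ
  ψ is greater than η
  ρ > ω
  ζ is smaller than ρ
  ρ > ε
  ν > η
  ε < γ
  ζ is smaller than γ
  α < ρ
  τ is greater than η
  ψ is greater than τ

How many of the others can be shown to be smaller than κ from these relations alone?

Directly below κ: τ, α.
One step further: ω, η (4 so far).
Nothing else is reachable below κ; 4 in all.

4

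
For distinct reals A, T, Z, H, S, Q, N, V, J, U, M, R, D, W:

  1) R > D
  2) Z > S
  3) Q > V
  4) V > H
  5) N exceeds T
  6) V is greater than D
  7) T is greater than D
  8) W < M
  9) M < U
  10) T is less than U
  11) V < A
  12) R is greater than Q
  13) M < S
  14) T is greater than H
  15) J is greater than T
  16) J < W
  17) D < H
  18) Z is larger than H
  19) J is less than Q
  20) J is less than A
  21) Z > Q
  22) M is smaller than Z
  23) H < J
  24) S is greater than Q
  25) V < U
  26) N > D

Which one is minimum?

D

Chaining upward from D: directly above it, H, V, T, N, R; then J, A, Q, U, Z; then W, S; then M.
That covers every other element, and nothing is given below D, so D is the minimum.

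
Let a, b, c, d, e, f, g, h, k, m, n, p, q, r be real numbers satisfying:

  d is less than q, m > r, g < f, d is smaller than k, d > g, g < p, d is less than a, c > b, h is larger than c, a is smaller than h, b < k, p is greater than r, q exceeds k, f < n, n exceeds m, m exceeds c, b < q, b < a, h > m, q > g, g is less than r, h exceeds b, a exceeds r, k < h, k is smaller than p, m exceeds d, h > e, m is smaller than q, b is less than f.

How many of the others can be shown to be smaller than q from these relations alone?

7

From q the given relations immediately reach b, g, d, k, m.
From those, c, r — 7 in total.
Nothing else is reachable below q; 7 in all.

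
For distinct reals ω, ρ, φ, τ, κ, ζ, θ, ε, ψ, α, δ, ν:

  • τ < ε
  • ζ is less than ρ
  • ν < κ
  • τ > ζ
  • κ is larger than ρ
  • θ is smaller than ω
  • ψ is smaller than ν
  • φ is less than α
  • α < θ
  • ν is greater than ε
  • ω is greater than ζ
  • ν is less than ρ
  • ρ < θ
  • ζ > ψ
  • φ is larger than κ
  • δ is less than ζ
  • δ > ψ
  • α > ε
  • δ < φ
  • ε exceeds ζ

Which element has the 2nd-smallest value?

δ

Chaining the given pairs: ψ < δ < ζ < τ < ε < ν < ρ < κ < φ < α < θ < ω.
The 2nd smallest is δ.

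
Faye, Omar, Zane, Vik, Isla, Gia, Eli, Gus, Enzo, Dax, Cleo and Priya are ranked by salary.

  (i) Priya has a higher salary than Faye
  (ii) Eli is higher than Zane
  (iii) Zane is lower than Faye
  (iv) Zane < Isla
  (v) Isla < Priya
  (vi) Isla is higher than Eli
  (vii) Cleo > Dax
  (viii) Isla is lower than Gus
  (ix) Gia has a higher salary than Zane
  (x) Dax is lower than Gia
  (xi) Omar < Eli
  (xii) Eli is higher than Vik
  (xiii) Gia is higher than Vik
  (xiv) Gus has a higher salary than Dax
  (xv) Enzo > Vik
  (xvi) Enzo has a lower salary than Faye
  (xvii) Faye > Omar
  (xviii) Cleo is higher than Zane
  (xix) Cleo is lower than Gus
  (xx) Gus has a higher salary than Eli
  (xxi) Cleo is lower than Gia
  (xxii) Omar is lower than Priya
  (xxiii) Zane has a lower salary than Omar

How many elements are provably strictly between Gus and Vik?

Chaining upward from Vik reaches: Gia, Eli, Isla, Enzo, Faye, Priya.
Chaining downward from Gus reaches: Dax, Zane, Omar, Cleo, Eli, Isla.
Strictly between Vik and Gus are those in both lists: Eli, Isla — 2 elements.

2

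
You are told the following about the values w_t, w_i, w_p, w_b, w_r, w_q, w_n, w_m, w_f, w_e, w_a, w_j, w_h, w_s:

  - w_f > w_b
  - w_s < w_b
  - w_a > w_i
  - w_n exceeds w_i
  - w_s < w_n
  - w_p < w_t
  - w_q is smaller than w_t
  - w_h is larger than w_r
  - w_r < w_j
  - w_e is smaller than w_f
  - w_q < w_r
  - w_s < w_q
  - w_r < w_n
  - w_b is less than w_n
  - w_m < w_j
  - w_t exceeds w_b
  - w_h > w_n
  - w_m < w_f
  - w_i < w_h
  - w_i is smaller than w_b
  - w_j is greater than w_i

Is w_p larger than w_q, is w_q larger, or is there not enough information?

Following every chain through w_p: above w_p we get w_t.
w_q is not reached, and no chain runs the other way from w_q to w_p.
So the given relations leave the order of w_p and w_q undetermined.

undetermined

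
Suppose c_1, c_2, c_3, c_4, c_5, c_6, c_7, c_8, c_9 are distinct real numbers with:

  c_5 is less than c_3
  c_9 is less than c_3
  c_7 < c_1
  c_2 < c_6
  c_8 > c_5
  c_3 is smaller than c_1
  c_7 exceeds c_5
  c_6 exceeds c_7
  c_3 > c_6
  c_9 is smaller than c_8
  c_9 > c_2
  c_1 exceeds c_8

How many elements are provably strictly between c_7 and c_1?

2

Chaining upward from c_7 reaches: c_6, c_3.
Chaining downward from c_1 reaches: c_2, c_5, c_9, c_6, c_3, c_8.
Strictly between c_7 and c_1 are those in both lists: c_6, c_3 — 2 elements.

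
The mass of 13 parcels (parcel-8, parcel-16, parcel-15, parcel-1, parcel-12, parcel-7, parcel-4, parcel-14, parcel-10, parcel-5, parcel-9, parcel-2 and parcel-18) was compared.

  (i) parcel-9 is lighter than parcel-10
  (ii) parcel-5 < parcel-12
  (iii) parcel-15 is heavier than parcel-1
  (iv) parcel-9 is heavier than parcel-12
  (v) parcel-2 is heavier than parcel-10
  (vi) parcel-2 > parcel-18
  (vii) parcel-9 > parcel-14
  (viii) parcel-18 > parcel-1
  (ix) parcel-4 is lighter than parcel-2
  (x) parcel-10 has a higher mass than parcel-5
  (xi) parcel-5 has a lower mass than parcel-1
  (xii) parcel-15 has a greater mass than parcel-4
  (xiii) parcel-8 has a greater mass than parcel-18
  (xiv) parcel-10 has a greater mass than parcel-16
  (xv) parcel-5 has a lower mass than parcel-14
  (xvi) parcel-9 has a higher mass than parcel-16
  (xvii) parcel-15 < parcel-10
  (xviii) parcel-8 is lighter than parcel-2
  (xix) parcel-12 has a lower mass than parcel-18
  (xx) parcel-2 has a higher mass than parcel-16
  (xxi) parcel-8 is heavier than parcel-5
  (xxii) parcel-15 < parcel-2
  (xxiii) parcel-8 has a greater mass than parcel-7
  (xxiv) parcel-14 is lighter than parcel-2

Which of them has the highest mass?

Chaining downward from parcel-2: directly below it, parcel-4, parcel-14, parcel-18, parcel-16, parcel-8, parcel-15, parcel-10; then parcel-5, parcel-12, parcel-1, parcel-7, parcel-9.
That covers every other element, and nothing is given above parcel-2, so parcel-2 is the highest mass.

parcel-2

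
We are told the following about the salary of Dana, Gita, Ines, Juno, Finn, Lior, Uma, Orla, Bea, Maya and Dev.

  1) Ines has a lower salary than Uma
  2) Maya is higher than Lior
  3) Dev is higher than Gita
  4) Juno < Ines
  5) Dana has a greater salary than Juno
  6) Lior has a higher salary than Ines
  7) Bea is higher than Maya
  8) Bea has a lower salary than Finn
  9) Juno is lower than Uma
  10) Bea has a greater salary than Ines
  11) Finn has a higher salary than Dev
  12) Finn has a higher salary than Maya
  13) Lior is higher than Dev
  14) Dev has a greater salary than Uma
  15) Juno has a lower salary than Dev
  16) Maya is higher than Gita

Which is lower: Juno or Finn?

The relevant relations are Juno < Ines; Ines < Uma; Uma < Dev; Dev < Lior; Lior < Maya; Maya < Bea; Bea < Finn.
Together: Juno < Ines < Uma < Dev < Lior < Maya < Bea < Finn.
So Juno < Finn; Juno is the lower of the two.

Juno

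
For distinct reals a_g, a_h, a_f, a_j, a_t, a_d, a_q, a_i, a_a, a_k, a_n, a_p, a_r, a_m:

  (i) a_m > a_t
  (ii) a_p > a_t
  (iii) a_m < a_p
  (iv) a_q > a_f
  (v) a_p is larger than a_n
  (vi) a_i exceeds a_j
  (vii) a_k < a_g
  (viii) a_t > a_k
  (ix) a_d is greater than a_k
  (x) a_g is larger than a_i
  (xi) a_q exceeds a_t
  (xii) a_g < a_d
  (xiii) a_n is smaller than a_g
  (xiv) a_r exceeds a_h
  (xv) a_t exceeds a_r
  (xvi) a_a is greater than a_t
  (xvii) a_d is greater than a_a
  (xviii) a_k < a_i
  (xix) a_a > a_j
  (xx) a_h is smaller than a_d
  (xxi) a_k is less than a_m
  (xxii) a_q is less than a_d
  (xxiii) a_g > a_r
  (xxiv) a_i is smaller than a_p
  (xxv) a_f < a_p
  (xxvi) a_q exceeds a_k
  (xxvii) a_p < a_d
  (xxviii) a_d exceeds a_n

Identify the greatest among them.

a_f is not greatest since a_f < a_p; a_h is not greatest since a_h < a_r; a_r is not greatest since a_r < a_t; a_k is not greatest since a_k < a_t; a_t is not greatest since a_t < a_m; a_j is not greatest since a_j < a_a; a_m is not greatest since a_m < a_p; a_q is not greatest since a_q < a_d; a_n is not greatest since a_n < a_g; a_i is not greatest since a_i < a_p; a_a is not greatest since a_a < a_d; a_p is not greatest since a_p < a_d; a_g is not greatest since a_g < a_d.
Only a_d has nothing above it, so a_d is the greatest.

a_d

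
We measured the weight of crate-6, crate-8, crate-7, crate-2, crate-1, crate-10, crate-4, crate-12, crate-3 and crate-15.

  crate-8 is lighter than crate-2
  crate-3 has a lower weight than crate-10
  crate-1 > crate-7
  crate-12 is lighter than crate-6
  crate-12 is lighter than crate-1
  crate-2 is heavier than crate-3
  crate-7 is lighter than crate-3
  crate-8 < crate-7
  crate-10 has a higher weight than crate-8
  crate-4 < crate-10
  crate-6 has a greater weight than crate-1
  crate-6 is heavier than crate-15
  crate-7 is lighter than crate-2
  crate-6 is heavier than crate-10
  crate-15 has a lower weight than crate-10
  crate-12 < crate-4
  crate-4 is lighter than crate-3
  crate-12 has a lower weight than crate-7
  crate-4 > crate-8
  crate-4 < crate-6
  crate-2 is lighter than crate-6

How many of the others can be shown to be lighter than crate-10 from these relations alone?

6

From crate-10 the given relations immediately reach crate-8, crate-4, crate-3, crate-15.
From those, crate-12, crate-7 — 6 in total.
Nothing else is reachable below crate-10; 6 in all.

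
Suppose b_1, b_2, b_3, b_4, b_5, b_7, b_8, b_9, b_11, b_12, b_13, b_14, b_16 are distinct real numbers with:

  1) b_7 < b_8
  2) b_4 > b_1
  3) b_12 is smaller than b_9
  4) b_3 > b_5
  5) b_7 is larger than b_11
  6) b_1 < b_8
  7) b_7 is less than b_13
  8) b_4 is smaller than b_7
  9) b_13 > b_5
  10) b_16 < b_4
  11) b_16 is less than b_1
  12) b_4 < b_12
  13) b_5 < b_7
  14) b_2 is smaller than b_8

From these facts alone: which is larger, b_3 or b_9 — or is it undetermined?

undetermined

Following every chain through b_3: below b_3 we get b_5.
b_9 is not reached, and no chain runs the other way from b_9 to b_3.
So the given relations leave the order of b_3 and b_9 undetermined.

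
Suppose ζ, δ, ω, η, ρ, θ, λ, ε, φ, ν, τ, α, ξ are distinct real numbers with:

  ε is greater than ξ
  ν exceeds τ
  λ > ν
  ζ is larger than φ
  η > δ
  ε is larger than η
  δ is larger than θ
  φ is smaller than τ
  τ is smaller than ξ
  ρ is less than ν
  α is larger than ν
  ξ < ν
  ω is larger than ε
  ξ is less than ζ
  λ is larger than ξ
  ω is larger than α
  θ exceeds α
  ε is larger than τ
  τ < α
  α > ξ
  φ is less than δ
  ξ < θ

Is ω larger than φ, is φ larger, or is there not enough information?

ω

φ < τ < ξ < ν < α < θ < δ < η < ε < ω, by transitivity through τ, ξ, ν, α, θ, δ, η, ε.
So ω is larger.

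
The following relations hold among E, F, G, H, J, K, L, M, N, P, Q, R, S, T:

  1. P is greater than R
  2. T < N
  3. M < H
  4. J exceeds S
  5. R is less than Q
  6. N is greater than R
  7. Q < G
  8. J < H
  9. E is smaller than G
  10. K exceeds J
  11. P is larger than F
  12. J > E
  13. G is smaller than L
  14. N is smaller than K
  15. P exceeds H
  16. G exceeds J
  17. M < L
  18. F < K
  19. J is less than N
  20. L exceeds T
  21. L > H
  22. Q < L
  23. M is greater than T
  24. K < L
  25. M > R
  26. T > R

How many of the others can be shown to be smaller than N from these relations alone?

The elements the relations force below N are E, S, R, J, T — no chain reaches any other.
That is 5.

5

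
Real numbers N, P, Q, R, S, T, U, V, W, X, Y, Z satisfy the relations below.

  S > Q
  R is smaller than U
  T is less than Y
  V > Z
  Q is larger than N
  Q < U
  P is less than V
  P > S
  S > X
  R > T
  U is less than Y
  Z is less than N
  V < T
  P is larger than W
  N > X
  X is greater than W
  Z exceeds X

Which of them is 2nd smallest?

Chaining the given pairs: W < X < Z < N < Q < S < P < V < T < R < U < Y.
Counting 2 from the smallest end gives X.

X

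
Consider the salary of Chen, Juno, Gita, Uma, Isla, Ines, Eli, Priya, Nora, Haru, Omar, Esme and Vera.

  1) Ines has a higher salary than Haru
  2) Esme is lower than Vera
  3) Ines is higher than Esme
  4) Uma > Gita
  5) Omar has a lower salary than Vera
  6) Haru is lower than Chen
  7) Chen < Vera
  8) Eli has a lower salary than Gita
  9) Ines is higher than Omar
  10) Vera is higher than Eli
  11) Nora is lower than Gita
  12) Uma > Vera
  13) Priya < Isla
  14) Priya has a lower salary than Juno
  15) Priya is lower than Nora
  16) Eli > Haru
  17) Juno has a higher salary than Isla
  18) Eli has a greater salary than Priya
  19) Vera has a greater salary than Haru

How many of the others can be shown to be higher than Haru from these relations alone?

6

From Haru the given relations immediately reach Eli, Chen, Vera, Ines.
From those, Gita, Uma — 6 in total.
No other element is forced above Haru by the given relations, so the count is 6.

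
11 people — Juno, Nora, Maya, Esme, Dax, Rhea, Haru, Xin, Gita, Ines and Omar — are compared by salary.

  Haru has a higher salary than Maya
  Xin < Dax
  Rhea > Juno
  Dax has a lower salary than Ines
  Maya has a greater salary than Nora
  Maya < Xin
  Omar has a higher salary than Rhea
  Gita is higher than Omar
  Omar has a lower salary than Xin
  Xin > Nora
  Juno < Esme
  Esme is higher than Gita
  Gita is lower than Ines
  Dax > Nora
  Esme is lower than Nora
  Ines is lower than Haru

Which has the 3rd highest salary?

Dax

Piecing the relations together gives one ordering: Juno < Rhea < Omar < Gita < Esme < Nora < Maya < Xin < Dax < Ines < Haru.
The 3rd largest is Dax.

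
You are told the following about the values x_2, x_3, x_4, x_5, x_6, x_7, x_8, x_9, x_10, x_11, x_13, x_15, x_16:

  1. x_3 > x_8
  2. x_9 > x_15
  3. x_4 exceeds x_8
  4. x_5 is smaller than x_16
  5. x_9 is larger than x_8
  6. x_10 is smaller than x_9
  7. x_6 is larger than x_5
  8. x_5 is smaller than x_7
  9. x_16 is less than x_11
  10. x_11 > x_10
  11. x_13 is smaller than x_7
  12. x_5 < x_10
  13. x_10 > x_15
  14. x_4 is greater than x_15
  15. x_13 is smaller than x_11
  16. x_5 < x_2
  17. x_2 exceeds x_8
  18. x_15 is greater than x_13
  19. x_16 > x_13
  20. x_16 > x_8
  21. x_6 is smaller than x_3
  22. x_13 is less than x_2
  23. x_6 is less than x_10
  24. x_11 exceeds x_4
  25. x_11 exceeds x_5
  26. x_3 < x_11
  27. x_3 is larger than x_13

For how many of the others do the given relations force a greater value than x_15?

The elements the relations force above x_15 are x_4, x_10, x_9, x_11 — no chain reaches any other.
That is 4.

4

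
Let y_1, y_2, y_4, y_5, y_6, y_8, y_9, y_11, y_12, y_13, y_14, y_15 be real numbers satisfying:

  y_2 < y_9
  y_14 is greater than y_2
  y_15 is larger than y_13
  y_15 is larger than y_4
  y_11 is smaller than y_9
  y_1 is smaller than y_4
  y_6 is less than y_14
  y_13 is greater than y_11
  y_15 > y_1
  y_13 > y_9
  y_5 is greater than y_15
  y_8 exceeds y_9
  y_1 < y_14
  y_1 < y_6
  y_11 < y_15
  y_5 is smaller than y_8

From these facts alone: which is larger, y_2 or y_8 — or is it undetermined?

y_8

Chaining the given relations: y_2 < y_9 < y_13 < y_15 < y_5 < y_8.
So y_8 is larger.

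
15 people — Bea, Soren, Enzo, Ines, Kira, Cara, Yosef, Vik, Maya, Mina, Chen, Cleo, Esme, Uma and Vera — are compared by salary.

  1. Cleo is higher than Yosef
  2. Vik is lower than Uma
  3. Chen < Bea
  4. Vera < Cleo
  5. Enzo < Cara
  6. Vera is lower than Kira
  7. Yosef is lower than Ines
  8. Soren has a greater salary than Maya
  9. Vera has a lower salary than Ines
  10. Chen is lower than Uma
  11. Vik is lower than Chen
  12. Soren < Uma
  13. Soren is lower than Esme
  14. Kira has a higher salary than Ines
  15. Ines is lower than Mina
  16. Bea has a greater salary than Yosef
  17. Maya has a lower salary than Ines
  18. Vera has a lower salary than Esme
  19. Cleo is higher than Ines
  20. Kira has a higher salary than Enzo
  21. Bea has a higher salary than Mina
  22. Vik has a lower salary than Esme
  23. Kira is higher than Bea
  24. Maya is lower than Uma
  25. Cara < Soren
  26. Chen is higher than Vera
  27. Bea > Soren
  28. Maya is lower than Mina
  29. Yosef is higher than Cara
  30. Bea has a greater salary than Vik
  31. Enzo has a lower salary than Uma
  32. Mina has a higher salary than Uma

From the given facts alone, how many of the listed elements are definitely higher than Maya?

8

From Maya the given relations immediately reach Soren, Ines, Uma, Mina.
From those, Bea, Kira, Cleo, Esme — 8 in total.
Nothing else is reachable above Maya; 8 in all.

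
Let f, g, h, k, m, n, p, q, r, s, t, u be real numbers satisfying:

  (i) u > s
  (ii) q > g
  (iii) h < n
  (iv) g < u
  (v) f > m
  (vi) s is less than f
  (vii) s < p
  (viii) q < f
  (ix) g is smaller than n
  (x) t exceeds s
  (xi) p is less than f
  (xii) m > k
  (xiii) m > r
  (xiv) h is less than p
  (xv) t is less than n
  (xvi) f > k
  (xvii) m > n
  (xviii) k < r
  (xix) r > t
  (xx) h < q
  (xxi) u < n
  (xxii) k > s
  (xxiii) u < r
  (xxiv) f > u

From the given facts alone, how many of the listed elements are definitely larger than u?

4

From u the given relations immediately reach n, r, f.
From those, m — 4 in total.
No other element is forced above u by the given relations, so the count is 4.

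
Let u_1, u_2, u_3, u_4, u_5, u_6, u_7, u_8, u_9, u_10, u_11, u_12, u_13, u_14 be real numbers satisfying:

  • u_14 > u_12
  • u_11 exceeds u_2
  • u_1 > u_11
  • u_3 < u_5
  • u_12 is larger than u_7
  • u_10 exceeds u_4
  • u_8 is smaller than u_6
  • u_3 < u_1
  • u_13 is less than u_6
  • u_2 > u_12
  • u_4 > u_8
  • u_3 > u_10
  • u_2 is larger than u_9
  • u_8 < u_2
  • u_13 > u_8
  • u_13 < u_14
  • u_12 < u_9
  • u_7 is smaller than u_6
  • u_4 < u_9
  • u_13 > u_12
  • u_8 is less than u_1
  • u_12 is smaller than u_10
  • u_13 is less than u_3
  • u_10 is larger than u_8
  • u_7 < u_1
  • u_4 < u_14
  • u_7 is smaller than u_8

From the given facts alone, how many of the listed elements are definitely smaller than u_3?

The elements the relations force below u_3 are u_7, u_8, u_4, u_12, u_10, u_13 — no chain reaches any other.
That is 6.

6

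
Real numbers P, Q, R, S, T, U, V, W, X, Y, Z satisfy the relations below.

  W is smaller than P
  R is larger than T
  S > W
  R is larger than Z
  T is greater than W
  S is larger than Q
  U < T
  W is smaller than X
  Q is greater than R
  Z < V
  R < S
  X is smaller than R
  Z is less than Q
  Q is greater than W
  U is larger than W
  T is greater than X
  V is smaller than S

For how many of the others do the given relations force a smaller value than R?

The elements the relations force below R are W, Z, X, U, T — no chain reaches any other.
That is 5.

5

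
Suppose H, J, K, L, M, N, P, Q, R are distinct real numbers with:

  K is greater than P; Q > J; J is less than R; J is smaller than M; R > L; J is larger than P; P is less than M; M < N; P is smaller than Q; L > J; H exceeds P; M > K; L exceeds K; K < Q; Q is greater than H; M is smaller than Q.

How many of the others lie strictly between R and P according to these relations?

The relations place P below R. An element lies strictly between them when it is forced above P and also forced below R.
Above P: {J, K, M, L, H, Q, N}. Below R: {J, K, L}.
Intersection: {J, K, L} — 3.

3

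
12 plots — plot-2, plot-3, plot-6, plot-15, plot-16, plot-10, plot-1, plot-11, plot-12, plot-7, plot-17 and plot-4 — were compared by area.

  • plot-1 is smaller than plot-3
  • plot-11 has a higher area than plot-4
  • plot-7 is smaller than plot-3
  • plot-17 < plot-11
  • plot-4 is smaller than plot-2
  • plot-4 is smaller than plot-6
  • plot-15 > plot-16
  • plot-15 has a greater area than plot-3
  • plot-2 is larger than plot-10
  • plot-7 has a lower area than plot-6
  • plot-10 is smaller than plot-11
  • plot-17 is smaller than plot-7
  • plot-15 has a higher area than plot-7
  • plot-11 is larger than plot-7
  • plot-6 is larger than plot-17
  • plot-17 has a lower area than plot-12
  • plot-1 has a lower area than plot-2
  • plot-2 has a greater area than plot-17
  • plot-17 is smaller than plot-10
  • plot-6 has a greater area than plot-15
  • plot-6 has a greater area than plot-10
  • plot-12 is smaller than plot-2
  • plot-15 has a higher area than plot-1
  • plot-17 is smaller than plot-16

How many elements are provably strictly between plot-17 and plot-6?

The relations place plot-17 below plot-6. An element lies strictly between them when it is forced above plot-17 and also forced below plot-6.
Above plot-17: {plot-16, plot-7, plot-3, plot-15, plot-10, plot-12, plot-2, plot-11}. Below plot-6: {plot-1, plot-16, plot-4, plot-7, plot-3, plot-15, plot-10}.
Intersection: {plot-16, plot-7, plot-3, plot-15, plot-10} — 5.

5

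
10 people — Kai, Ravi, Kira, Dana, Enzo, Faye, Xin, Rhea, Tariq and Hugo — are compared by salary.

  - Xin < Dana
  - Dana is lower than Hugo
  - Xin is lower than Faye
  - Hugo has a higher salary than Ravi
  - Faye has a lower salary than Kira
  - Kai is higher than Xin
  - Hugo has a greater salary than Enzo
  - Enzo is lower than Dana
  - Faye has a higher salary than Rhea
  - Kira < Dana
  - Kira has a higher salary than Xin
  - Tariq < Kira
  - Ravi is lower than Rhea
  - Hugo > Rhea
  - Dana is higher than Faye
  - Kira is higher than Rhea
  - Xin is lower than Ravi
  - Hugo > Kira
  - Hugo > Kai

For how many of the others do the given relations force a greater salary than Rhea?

The elements the relations force above Rhea are Faye, Kira, Dana, Hugo — no chain reaches any other.
That is 4.

4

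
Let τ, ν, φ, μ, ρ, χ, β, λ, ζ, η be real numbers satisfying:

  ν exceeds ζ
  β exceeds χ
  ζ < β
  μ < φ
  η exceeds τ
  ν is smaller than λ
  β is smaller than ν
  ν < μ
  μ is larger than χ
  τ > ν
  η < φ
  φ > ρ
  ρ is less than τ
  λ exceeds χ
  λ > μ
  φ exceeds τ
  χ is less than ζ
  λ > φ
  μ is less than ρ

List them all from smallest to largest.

Nothing is placed below χ, so it is least; from there χ < ζ; ζ < β; β < ν; ν < μ; μ < ρ; ρ < τ; τ < η; η < φ; φ < λ, each given directly.

χ < ζ < β < ν < μ < ρ < τ < η < φ < λ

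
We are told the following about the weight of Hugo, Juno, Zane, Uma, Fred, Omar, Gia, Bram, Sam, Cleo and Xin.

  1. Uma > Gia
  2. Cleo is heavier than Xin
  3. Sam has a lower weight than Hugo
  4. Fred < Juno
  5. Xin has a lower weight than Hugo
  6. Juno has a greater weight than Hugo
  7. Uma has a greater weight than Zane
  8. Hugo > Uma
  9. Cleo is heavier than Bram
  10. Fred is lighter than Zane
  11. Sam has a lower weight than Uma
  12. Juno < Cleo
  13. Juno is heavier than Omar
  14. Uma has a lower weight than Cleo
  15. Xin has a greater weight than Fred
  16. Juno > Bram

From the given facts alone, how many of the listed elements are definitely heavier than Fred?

6

Directly above Fred: Zane, Xin, Juno.
One step further: Uma, Hugo, Cleo (6 so far).
Nothing else is reachable above Fred; 6 in all.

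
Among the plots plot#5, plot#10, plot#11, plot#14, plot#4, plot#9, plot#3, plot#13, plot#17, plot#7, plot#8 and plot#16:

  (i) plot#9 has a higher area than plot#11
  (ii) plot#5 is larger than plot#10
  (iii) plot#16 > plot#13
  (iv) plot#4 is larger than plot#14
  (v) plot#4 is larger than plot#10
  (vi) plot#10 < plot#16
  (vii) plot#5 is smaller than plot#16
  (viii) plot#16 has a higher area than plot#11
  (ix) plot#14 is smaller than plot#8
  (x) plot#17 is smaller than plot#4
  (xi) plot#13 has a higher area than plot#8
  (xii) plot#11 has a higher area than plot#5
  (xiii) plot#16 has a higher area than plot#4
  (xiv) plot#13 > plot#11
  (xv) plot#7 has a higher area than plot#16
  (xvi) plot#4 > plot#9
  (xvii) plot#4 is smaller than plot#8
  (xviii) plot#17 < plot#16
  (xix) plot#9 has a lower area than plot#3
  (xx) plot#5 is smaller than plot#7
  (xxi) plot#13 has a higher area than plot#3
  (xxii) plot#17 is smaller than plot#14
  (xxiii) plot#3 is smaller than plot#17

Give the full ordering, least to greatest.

Each adjacent pair is fixed by a given relation: plot#10 < plot#5; plot#5 < plot#11; plot#11 < plot#9; plot#9 < plot#3; plot#3 < plot#17; plot#17 < plot#14; plot#14 < plot#4; plot#4 < plot#8; plot#8 < plot#13; plot#13 < plot#16; plot#16 < plot#7. Chaining them end to end gives the full order.

plot#10 < plot#5 < plot#11 < plot#9 < plot#3 < plot#17 < plot#14 < plot#4 < plot#8 < plot#13 < plot#16 < plot#7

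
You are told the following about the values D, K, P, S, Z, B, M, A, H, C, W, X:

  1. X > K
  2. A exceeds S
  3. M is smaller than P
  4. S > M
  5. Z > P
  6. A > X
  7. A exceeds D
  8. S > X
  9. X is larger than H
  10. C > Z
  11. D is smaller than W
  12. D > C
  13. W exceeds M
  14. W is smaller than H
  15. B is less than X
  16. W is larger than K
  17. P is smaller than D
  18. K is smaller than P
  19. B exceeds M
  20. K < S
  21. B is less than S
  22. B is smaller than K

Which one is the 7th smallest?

D

The consecutive relations fix a unique order: M < B < K < P < Z < C < D < W < H < X < S < A.
Counting 7 from the smallest end gives D.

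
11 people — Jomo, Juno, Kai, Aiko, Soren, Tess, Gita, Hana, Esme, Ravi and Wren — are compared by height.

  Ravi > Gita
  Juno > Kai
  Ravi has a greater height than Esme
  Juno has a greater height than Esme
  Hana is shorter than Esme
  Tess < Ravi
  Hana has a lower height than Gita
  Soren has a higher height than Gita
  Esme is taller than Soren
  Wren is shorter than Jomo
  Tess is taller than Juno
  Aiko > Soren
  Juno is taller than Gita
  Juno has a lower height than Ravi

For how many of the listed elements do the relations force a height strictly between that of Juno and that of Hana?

The relations place Hana below Juno. An element lies strictly between them when it is forced above Hana and also forced below Juno.
Above Hana: {Gita, Soren, Esme, Tess, Ravi, Aiko}. Below Juno: {Gita, Soren, Kai, Esme}.
Intersection: {Gita, Soren, Esme} — 3.

3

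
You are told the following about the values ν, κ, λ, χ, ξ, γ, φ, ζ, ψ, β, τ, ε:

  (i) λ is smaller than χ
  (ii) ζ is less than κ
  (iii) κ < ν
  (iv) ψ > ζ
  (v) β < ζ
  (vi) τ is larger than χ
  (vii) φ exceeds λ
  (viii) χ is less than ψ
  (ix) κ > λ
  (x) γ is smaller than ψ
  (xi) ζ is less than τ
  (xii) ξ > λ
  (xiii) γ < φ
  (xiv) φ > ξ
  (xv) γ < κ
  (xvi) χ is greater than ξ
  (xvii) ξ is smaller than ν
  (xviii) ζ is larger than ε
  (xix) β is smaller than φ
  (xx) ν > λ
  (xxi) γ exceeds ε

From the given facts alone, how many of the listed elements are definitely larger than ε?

From ε the given relations immediately reach γ, ζ.
From those, κ, τ, ψ, φ — 6 in total.
From those, ν — 7 in total.
Nothing else is reachable above ε; 7 in all.

7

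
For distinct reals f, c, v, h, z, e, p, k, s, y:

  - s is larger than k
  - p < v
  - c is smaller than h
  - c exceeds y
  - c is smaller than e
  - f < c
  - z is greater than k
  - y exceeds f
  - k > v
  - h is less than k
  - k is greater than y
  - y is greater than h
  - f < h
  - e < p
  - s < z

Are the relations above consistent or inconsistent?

Chaining the given relations yields h < y < c, so h < c. But one relation states c < h. These cannot both hold.

inconsistent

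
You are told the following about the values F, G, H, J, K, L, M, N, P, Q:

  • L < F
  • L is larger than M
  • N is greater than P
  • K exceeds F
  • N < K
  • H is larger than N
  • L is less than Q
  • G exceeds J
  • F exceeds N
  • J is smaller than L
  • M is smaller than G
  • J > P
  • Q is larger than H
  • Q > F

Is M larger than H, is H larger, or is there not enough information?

undetermined

Following every chain through M: above M we get G, L, F, Q, K.
H is not reached, and no chain runs the other way from H to M.
So the given relations leave the order of M and H undetermined.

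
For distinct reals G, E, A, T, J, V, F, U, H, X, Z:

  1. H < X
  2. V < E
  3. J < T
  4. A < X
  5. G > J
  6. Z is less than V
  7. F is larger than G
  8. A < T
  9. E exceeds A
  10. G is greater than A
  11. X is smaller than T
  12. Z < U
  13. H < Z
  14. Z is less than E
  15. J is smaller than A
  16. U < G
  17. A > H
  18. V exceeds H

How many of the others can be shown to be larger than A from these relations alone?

The elements the relations force above A are G, E, X, T, F — no chain reaches any other.
That is 5.

5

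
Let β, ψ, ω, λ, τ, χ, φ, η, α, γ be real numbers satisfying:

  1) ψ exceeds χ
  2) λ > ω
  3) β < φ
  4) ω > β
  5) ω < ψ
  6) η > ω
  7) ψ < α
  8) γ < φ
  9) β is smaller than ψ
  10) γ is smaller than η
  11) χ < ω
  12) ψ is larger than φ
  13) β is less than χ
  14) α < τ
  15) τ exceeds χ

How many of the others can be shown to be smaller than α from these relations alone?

6

The elements the relations force below α are β, χ, γ, ω, φ, ψ — no chain reaches any other.
That is 6.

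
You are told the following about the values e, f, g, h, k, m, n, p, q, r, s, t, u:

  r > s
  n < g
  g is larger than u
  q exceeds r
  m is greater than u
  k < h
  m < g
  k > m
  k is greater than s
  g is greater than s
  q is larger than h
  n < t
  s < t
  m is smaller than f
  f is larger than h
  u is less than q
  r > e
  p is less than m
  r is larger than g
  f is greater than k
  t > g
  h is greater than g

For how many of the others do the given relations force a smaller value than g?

The elements the relations force below g are p, s, n, u, m — no chain reaches any other.
That is 5.

5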